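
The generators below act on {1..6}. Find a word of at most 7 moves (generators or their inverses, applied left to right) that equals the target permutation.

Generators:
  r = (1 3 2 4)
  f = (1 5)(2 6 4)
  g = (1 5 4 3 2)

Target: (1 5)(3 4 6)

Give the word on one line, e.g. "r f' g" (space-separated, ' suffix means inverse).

g' g' r' f' r'

  after g': (1 2 3 4 5)
  after g': (1 3 5 2 4)
  after r': (3 5)
  after f': (1 5 3)(2 4 6)
  after r': (1 5)(3 4 6)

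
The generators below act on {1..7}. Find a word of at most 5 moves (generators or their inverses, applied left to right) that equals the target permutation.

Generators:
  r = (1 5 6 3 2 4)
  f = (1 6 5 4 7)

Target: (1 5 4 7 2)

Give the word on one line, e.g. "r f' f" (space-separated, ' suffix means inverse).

  after r: (1 5 6 3 2 4)
  after f': (1 6 3 2 5)(4 7)
  after r': (1 5 4 7 2)

r f' r'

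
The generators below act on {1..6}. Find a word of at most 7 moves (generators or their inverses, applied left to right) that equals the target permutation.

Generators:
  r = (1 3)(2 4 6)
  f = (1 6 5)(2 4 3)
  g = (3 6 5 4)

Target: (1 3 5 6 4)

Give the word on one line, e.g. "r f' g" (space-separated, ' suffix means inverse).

f f g r' f'

  after f: (1 6 5)(2 4 3)
  after f: (1 5 6)(2 3 4)
  after g: (1 4 2 6)
  after r': (1 2 4 6 3)
  after f': (1 3 5 6 4)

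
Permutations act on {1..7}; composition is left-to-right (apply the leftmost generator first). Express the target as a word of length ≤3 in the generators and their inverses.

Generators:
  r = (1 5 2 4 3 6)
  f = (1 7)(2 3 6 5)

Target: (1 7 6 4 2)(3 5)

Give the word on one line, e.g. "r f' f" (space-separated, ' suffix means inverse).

f' r'

  after f': (1 7)(2 5 6 3)
  after r': (1 7 6 4 2)(3 5)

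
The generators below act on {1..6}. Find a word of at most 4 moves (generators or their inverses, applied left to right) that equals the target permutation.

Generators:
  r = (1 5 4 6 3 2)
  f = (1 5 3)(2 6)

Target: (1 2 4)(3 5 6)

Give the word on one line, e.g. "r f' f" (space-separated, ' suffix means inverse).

r' f r r

  after r': (1 2 3 6 4 5)
  after f: (1 6 4 3 2)
  after r: (1 3)(2 5 4)
  after r: (1 2 4)(3 5 6)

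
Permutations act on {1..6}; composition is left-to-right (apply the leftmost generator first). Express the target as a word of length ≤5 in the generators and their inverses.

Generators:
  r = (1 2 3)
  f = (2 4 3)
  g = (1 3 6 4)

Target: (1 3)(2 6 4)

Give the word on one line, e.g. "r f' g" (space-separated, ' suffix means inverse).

r g r

  after r: (1 2 3)
  after g: (1 2 6 4)
  after r: (1 3)(2 6 4)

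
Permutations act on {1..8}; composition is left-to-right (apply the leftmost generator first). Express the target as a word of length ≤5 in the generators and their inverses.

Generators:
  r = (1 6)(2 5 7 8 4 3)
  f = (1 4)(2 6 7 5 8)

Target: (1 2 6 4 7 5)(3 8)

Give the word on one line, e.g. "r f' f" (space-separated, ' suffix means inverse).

r f r f' r'

  after r: (1 6)(2 5 7 8 4 3)
  after f: (1 7 2 8)(3 6 4)
  after r: (1 8 6 3)(2 4)(5 7)
  after f': (1 5 6 3 4 8 2)
  after r': (1 2 6 4 7 5)(3 8)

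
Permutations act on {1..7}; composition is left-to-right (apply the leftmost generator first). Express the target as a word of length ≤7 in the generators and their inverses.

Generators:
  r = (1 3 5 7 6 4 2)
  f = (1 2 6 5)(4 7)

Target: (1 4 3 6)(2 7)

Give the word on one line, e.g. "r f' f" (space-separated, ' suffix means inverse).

r f r' r' r'

  after r: (1 3 5 7 6 4 2)
  after f: (1 3)(4 6 7 5)
  after r': (2 4 7 3)(5 6)
  after r': (1 2 6 3 4 5 7)
  after r': (1 4 3 6)(2 7)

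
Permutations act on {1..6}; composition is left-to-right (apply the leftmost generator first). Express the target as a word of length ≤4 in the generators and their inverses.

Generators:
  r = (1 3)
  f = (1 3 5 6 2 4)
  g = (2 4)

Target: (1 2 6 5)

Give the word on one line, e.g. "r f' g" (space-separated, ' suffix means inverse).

f' g' r'

  after f': (1 4 2 6 5 3)
  after g': (1 2 6 5 3)
  after r': (1 2 6 5)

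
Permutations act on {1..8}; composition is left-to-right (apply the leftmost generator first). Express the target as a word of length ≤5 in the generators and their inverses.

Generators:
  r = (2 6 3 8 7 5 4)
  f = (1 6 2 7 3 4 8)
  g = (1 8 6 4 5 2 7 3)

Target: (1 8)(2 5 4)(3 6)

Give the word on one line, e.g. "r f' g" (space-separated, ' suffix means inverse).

r' r' f'

  after r': (2 4 5 7 8 3 6)
  after r': (2 5 8 6 4 7 3)
  after f': (1 8)(2 5 4)(3 6)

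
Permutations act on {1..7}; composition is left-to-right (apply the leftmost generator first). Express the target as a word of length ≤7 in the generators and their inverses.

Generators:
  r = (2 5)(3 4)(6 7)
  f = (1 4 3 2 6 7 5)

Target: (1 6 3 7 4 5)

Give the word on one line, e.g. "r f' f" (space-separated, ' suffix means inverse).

r' f f f f

  after r': (2 5)(3 4)(6 7)
  after f: (1 4 2)(5 6)
  after f: (1 3 2 4 6)(5 7)
  after f: (1 2 3 6 4 7)
  after f: (1 6 3 7 4 5)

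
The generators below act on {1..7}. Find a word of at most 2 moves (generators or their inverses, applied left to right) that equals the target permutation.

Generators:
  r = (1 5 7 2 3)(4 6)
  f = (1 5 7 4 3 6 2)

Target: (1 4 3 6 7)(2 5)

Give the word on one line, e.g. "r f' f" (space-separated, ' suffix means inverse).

r' f'

  after r': (1 3 2 7 5)(4 6)
  after f': (1 4 3 6 7)(2 5)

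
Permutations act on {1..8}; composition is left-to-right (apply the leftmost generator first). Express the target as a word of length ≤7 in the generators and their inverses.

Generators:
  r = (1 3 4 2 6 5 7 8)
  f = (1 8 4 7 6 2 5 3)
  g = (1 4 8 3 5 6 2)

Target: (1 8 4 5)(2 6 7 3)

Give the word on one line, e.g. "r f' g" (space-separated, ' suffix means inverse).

g g f g' f

  after g: (1 4 8 3 5 6 2)
  after g: (1 8 5 2 4 3 6)
  after f: (1 4)(2 7 6 8 3)
  after g': (2 7 5 3 6 4)
  after f: (1 8 4 5)(2 6 7 3)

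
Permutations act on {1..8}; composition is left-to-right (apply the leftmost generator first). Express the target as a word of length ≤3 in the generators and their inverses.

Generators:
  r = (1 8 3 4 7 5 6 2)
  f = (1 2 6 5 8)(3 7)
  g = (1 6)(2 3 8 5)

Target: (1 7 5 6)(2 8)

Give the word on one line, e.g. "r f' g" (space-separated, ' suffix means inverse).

f g f'

  after f: (1 2 6 5 8)(3 7)
  after g: (1 3 7 8 6 2)
  after f': (1 7 5 6)(2 8)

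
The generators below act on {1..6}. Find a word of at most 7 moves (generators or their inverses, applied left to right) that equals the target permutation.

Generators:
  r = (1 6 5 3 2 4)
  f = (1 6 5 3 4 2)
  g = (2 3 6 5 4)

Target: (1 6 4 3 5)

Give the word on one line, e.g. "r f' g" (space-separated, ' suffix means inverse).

  after r: (1 6 5 3 2 4)
  after g: (1 5 6 4)
  after f': (1 6 3 5)(2 4)
  after r: (1 5 6 2)
  after f': (1 6 4 3 5)

r g f' r f'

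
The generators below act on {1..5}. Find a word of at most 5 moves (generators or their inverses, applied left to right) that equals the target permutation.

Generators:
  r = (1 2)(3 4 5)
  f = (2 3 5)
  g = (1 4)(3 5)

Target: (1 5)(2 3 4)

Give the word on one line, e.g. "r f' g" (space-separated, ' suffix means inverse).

  after g: (1 4)(3 5)
  after f: (1 4)(2 3)
  after f: (1 4)(2 5)
  after r: (1 5)(2 3 4)

g f f r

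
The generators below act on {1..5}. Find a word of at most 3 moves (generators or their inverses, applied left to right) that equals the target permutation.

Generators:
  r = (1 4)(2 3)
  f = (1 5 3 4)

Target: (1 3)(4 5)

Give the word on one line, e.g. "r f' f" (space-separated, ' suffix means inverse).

  after f: (1 5 3 4)
  after f: (1 3)(4 5)

f f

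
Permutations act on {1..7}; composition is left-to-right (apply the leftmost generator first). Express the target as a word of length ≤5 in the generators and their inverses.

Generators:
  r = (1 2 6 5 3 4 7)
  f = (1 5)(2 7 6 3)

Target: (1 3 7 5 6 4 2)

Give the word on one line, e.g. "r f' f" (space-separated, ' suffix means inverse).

  after f': (1 5)(2 3 6 7)
  after r': (1 6 4 3 2 5 7)
  after f: (1 3 7 5 6 4 2)

f' r' f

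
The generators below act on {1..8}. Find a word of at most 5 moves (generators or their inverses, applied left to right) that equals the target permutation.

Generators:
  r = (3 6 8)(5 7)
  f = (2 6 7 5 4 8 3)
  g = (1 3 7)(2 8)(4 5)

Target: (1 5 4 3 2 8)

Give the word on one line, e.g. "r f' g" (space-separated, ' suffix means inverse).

  after f: (2 6 7 5 4 8 3)
  after g: (1 3 8 7 4 2 6)
  after g: (1 7 5 4 8)(2 6 3)
  after r: (1 5 4 3 2 8)

f g g r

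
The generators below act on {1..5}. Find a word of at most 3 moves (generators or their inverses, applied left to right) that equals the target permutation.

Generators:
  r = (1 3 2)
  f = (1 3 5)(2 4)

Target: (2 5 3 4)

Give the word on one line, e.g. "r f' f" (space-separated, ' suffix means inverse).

  after r': (1 2 3)
  after r': (1 3 2)
  after f': (2 5 3 4)

r' r' f'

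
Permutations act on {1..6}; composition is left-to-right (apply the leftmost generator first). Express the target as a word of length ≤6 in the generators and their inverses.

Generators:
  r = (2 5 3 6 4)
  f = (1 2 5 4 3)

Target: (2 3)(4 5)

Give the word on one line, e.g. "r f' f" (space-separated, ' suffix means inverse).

r' f' r' f' f'

  after r': (2 4 6 3 5)
  after f': (1 3 2 5)(4 6)
  after r': (1 5)(3 4)
  after f': (1 2)(3 5)
  after f': (2 3)(4 5)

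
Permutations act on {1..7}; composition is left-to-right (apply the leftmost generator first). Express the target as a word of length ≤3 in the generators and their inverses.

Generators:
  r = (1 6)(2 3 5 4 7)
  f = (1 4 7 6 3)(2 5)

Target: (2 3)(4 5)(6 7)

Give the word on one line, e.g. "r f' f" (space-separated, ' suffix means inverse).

r' f f

  after r': (1 6)(2 7 4 5 3)
  after f: (1 3 5)(2 6 4)
  after f: (2 3)(4 5)(6 7)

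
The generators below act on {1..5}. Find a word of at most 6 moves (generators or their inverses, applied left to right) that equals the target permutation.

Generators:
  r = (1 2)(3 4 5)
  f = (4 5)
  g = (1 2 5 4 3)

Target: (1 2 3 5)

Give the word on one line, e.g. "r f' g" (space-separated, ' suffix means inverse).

g f' g' r f'

  after g: (1 2 5 4 3)
  after f': (1 2 4 3)
  after g': (2 5)
  after r: (1 2 3 4 5)
  after f': (1 2 3 5)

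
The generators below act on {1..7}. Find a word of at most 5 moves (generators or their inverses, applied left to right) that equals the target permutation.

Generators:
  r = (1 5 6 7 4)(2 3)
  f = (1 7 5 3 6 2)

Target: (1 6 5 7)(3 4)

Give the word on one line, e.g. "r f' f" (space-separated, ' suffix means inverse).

f' r' r' f'

  after f': (1 2 6 3 5 7)
  after r': (1 3)(2 5 6)(4 7)
  after r': (1 2)(3 4 6)
  after f': (1 6 5 7)(3 4)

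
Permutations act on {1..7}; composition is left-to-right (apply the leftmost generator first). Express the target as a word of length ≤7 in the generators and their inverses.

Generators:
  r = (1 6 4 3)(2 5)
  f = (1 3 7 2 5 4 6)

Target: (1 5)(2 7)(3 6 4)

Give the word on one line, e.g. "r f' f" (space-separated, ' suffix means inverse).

f f r f r'

  after f: (1 3 7 2 5 4 6)
  after f: (1 7 5 6 3 2 4)
  after r: (1 7 2 3 5 4 6)
  after f: (1 2 7 5 6 3 4)
  after r': (1 5)(2 7)(3 6 4)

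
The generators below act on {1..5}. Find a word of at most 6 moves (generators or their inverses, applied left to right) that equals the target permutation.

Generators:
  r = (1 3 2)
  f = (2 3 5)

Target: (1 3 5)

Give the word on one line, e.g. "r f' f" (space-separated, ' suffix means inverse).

r f r' r' f'

  after r: (1 3 2)
  after f: (1 5 2)
  after r': (1 5 3)
  after r': (1 5)(2 3)
  after f': (1 3 5)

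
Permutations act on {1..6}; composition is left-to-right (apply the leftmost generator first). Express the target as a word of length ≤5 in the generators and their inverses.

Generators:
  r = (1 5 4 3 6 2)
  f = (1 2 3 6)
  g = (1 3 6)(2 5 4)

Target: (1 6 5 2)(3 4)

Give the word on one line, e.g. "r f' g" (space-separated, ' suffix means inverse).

  after g': (1 6 3)(2 4 5)
  after f: (2 4 5 3)
  after g': (1 6 3 4 2 5)
  after g': (1 3 5 6)
  after r: (1 6 5 2)(3 4)

g' f g' g' r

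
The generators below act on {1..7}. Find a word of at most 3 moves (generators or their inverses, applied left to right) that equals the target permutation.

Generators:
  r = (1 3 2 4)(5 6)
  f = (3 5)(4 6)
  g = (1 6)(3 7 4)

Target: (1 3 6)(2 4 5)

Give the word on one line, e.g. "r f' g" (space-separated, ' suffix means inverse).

  after f': (3 5)(4 6)
  after r: (1 3 6)(2 4 5)

f' r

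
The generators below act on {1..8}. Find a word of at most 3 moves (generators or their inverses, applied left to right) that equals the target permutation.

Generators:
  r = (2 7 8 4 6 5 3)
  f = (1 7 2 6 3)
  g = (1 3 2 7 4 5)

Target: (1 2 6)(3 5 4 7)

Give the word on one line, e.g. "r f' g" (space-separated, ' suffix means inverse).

  after f: (1 7 2 6 3)
  after g': (1 2 6)(3 5 4 7)

f g'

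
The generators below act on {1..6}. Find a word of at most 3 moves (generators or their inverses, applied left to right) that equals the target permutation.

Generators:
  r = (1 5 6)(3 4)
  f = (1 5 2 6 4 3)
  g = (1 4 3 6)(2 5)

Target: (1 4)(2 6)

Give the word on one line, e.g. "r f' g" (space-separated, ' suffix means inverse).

f' r

  after f': (1 3 4 6 2 5)
  after r: (1 4)(2 6)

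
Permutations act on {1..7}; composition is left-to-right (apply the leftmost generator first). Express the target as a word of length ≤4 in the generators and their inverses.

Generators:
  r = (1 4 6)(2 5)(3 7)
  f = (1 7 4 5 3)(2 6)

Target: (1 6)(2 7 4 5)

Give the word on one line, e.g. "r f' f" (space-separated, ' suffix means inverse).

  after r': (1 6 4)(2 5)(3 7)
  after f': (1 2 4 3)(5 6 7)
  after f': (1 6)(2 7 4 5)

r' f' f'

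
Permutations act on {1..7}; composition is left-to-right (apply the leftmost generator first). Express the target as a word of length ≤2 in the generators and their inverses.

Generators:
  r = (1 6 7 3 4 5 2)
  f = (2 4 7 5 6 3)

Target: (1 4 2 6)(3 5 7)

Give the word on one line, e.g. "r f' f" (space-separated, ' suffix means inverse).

r' f

  after r': (1 2 5 4 3 7 6)
  after f: (1 4 2 6)(3 5 7)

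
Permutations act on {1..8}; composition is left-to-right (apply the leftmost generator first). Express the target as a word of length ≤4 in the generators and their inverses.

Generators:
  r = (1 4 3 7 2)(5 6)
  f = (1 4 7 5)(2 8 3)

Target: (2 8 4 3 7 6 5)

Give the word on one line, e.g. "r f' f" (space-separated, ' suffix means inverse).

  after f: (1 4 7 5)(2 8 3)
  after r': (2 8 4 3 7 6 5)

f r'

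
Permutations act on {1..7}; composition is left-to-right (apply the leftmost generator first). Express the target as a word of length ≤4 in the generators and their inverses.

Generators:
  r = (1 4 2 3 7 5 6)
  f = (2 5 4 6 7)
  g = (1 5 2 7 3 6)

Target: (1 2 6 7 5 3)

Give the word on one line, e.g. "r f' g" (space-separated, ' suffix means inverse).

  after g: (1 5 2 7 3 6)
  after r: (1 6 4 2 5 3)
  after f: (1 7 2 4 5 3)
  after f: (1 2 6 7 5 3)

g r f f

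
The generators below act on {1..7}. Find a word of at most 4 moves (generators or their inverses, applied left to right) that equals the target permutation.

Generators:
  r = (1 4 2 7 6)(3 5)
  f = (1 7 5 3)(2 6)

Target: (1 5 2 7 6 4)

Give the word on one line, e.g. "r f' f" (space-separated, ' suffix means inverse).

  after f': (1 3 5 7)(2 6)
  after r': (1 5 2 7 6 4)

f' r'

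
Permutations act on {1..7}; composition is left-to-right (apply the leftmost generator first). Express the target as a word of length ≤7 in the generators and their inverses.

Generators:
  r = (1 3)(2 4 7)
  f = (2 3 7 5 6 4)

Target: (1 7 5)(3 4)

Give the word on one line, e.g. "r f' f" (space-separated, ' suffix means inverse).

f f r f' r'

  after f: (2 3 7 5 6 4)
  after f: (2 7 6)(3 5 4)
  after r: (1 3 5 7 6 4)
  after f': (1 2 4)(3 7 5)
  after r': (1 7 5)(3 4)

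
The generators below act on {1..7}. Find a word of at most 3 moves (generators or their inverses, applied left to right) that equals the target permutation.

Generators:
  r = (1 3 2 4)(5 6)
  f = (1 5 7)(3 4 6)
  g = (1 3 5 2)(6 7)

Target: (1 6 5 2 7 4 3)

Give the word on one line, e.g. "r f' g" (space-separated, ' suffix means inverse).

g f'

  after g: (1 3 5 2)(6 7)
  after f': (1 6 5 2 7 4 3)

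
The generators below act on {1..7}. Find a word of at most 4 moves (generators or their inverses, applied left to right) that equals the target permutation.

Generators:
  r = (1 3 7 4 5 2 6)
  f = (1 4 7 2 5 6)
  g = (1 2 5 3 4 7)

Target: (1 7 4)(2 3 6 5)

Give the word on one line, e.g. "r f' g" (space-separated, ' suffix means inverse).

r f r

  after r: (1 3 7 4 5 2 6)
  after f: (1 3 2)(4 6)
  after r: (1 7 4)(2 3 6 5)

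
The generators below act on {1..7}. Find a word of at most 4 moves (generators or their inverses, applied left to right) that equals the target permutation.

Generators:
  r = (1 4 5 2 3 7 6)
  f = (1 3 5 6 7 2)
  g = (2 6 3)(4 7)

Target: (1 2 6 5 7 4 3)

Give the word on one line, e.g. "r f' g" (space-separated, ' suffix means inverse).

r r r

  after r: (1 4 5 2 3 7 6)
  after r: (1 5 3 6 4 2 7)
  after r: (1 2 6 5 7 4 3)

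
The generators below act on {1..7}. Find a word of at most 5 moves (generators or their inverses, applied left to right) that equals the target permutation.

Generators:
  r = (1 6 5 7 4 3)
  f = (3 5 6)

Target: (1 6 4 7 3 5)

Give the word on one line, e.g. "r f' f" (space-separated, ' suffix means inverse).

f r' f'

  after f: (3 5 6)
  after r': (1 3 6 4 7 5)
  after f': (1 6 4 7 3 5)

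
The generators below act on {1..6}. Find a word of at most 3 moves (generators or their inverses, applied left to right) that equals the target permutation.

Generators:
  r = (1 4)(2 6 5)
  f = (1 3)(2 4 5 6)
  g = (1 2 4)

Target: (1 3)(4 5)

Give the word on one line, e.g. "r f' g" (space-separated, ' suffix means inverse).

f' r r

  after f': (1 3)(2 6 5 4)
  after r: (1 3 4 6 2 5)
  after r: (1 3)(4 5)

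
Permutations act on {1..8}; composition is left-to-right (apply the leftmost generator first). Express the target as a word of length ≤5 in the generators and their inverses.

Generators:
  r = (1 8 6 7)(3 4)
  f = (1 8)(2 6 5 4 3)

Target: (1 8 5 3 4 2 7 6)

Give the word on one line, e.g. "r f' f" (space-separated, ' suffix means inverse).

r f r

  after r: (1 8 6 7)(3 4)
  after f: (2 6 7 8 5 4)
  after r: (1 8 5 3 4 2 7 6)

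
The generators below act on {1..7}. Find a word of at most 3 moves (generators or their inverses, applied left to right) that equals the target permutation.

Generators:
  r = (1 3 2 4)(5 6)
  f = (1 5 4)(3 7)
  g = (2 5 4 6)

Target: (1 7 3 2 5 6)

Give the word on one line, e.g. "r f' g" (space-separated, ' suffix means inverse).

r f'

  after r: (1 3 2 4)(5 6)
  after f': (1 7 3 2 5 6)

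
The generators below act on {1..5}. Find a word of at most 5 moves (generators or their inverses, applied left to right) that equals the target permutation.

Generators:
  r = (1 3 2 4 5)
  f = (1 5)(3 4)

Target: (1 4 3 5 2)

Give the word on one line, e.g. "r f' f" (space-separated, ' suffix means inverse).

f r r f

  after f: (1 5)(3 4)
  after r: (2 4)(3 5)
  after r: (1 3)(2 5)
  after f: (1 4 3 5 2)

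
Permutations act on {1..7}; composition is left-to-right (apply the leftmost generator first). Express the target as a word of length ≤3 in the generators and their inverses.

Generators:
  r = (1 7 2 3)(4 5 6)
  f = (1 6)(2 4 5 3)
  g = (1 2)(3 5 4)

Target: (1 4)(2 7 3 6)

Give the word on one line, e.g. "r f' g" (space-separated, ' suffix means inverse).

f' r' r'

  after f': (1 6)(2 3 5 4)
  after r': (1 5 6 3 4 7)
  after r': (1 4)(2 7 3 6)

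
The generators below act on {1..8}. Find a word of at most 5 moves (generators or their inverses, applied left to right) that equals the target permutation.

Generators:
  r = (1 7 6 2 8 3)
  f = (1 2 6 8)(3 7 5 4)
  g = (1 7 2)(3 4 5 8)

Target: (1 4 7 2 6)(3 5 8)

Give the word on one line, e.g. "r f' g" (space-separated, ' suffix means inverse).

  after g': (1 2 7)(3 8 5 4)
  after r: (1 8 5 4)(2 6)
  after g': (1 5 3 8 4 2 6 7)
  after g': (1 4 7 2 6)(3 5 8)

g' r g' g'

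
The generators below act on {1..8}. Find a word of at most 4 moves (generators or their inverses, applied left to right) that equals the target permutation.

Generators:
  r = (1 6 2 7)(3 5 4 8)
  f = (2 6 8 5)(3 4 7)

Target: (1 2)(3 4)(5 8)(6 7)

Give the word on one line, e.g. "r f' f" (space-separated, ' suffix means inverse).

  after r: (1 6 2 7)(3 5 4 8)
  after r: (1 2)(3 4)(5 8)(6 7)

r r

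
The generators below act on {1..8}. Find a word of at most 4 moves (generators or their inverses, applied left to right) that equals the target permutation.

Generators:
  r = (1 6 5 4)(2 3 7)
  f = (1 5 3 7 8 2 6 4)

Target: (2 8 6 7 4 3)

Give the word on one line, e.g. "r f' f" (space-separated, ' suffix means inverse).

r f f

  after r: (1 6 5 4)(2 3 7)
  after f: (1 4 5)(2 7 6 3 8)
  after f: (2 8 6 7 4 3)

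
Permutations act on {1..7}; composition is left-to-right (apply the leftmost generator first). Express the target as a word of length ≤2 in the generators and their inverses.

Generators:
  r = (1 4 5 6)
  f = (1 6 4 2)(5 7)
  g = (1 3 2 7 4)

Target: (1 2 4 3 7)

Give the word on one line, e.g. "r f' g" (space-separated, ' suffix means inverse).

  after g: (1 3 2 7 4)
  after g: (1 2 4 3 7)

g g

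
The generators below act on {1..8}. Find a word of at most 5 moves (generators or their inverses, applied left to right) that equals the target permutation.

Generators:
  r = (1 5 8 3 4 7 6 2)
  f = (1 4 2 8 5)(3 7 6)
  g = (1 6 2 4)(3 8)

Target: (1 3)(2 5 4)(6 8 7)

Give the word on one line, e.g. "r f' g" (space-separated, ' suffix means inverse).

r g g r r

  after r: (1 5 8 3 4 7 6 2)
  after g: (1 5 3)(2 6 4 7)
  after g: (1 5 8 3 6)(4 7)
  after r: (1 8 4 6 5 3 2)
  after r: (1 3)(2 5 4)(6 8 7)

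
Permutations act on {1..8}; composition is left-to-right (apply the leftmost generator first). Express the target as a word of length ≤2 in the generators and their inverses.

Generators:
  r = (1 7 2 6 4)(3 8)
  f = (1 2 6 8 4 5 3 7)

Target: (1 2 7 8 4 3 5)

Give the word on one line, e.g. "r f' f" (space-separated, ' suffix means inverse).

f' r

  after f': (1 7 3 5 4 8 6 2)
  after r: (1 2 7 8 4 3 5)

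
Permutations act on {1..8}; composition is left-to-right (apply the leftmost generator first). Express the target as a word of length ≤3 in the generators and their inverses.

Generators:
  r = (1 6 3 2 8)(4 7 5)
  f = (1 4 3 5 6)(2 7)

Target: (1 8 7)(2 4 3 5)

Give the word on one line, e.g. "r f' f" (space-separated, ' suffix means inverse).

  after r': (1 8 2 3 6)(4 5 7)
  after f': (1 8 7)(2 4 3 5)

r' f'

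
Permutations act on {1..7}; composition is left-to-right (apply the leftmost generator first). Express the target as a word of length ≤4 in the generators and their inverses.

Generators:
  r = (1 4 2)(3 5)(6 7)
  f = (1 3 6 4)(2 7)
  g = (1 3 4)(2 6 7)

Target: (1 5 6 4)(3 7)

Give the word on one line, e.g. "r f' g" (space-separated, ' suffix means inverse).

  after g: (1 3 4)(2 6 7)
  after r: (1 5 3 2 7)
  after f: (1 5 6 4)(3 7)

g r f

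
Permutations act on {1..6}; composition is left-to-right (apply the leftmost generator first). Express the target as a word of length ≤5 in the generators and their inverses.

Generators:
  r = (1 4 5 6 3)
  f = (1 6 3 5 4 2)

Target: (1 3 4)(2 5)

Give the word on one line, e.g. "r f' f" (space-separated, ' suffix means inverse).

r' f r r

  after r': (1 3 6 5 4)
  after f: (1 5 2)(4 6)
  after r: (1 6 5 2 4 3)
  after r: (1 3 4)(2 5)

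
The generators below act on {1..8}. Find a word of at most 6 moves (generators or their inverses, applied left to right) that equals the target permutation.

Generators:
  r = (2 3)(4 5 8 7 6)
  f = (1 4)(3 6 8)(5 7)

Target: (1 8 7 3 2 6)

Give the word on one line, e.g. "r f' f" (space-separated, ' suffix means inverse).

  after r: (2 3)(4 5 8 7 6)
  after f': (1 4 7 3 2 8 5 6)
  after r: (1 5 4 6)(2 7)
  after r: (1 8 7 3 2 6)

r f' r r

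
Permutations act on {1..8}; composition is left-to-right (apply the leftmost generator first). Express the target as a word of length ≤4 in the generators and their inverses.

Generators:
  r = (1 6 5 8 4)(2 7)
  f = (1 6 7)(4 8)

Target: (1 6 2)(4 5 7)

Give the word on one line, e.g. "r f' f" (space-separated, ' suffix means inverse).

f r' f' f'

  after f: (1 6 7)(4 8)
  after r': (2 7 4 5 6)
  after f': (1 7 8 4 5)(2 6)
  after f': (1 6 2)(4 5 7)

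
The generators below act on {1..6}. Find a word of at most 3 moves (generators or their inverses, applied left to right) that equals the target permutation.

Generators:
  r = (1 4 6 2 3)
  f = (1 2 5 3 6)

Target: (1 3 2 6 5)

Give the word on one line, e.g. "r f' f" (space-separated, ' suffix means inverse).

  after f': (1 6 3 5 2)
  after f': (1 3 2 6 5)

f' f'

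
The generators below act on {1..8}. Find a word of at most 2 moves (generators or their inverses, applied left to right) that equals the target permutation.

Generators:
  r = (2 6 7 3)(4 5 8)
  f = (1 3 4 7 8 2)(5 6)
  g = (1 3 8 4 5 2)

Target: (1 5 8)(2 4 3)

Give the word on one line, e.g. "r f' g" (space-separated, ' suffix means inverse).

g' g'

  after g': (1 2 5 4 8 3)
  after g': (1 5 8)(2 4 3)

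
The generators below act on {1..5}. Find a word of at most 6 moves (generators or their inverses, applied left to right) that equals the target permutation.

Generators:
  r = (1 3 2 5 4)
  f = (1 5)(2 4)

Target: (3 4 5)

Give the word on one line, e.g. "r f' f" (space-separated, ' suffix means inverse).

f r' f r' f'

  after f: (1 5)(2 4)
  after r': (1 2 5 4 3)
  after f: (1 4 3 5 2)
  after r': (1 5 3 2 4)
  after f': (3 4 5)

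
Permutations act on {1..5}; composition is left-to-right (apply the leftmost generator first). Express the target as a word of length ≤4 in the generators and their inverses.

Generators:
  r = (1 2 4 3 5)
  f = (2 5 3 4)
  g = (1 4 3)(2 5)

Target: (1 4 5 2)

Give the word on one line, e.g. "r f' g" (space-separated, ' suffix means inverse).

f g f r

  after f: (2 5 3 4)
  after g: (1 4 5)
  after f: (1 2 5)(3 4)
  after r: (1 4 5 2)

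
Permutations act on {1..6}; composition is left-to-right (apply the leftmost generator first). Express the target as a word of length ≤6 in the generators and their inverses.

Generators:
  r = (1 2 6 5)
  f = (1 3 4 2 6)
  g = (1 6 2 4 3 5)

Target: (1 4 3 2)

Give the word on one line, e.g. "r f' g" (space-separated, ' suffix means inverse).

  after r': (1 5 6 2)
  after g': (1 3 4 2 5)
  after r': (1 3 4)(2 6)
  after f: (1 4 3 2)

r' g' r' f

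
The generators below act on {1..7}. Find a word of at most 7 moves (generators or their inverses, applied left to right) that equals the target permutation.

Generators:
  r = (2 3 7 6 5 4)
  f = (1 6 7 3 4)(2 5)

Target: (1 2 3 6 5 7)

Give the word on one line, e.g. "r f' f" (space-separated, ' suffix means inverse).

r r f' r' f

  after r: (2 3 7 6 5 4)
  after r: (2 7 5)(3 6 4)
  after f': (1 4 7 2 6 3)
  after r': (1 5 6 2 7 4 3)
  after f: (1 2 3 6 5 7)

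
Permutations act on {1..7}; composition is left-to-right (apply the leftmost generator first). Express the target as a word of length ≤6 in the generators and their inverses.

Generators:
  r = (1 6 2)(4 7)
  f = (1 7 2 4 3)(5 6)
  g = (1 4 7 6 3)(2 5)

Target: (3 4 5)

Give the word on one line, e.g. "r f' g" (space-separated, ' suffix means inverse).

g' r r g

  after g': (1 3 6 7 4)(2 5)
  after r: (1 3 2 5)(4 6)
  after r: (1 3)(2 5 6 7 4)
  after g: (3 4 5)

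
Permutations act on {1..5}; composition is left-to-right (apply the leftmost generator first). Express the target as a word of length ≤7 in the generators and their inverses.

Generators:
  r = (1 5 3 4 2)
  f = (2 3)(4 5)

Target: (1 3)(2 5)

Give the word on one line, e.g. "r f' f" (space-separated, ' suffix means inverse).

r' f' r r f

  after r': (1 2 4 3 5)
  after f': (1 3 4 2 5)
  after r: (1 4)(2 3)
  after r: (1 2 4 5 3)
  after f: (1 3)(2 5)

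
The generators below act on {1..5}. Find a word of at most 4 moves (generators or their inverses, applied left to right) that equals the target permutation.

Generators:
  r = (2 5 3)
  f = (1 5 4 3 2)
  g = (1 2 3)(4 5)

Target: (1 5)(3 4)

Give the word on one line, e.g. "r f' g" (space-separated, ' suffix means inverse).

r' f

  after r': (2 3 5)
  after f: (1 5)(3 4)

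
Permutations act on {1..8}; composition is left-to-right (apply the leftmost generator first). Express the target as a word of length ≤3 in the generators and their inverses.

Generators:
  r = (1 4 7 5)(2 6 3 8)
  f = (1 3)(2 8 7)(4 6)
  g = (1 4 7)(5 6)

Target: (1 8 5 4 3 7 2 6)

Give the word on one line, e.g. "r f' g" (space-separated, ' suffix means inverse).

f' r g

  after f': (1 3)(2 7 8)(4 6)
  after r: (1 8 6 7 2 5)(3 4)
  after g: (1 8 5 4 3 7 2 6)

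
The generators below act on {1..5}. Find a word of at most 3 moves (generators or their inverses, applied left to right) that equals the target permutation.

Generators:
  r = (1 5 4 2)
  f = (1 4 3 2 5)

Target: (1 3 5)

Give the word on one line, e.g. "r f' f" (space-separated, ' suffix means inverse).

r' f' r'

  after r': (1 2 4 5)
  after f': (1 3 4 2)
  after r': (1 3 5)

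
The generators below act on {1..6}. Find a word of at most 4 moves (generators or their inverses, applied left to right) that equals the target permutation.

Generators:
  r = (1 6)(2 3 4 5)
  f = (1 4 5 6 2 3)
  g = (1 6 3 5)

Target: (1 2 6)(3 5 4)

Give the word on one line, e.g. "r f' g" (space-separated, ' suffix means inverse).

  after g': (1 5 3 6)
  after r: (1 2 3)(4 5)
  after g': (1 2 6)(3 5 4)

g' r g'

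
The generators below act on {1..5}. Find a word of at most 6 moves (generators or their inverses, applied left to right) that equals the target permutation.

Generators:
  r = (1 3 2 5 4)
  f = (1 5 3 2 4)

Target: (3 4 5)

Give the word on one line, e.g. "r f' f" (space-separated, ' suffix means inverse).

  after r': (1 4 5 2 3)
  after r': (1 5 3 4 2)
  after f: (1 3)(2 5)
  after r': (3 4 5)

r' r' f r'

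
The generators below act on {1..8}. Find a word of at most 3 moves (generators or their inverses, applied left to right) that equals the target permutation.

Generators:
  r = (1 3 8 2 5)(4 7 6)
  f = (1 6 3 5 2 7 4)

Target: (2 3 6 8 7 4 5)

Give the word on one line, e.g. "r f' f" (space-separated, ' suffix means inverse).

f r f

  after f: (1 6 3 5 2 7 4)
  after r: (1 4 3)(2 6 8)
  after f: (2 3 6 8 7 4 5)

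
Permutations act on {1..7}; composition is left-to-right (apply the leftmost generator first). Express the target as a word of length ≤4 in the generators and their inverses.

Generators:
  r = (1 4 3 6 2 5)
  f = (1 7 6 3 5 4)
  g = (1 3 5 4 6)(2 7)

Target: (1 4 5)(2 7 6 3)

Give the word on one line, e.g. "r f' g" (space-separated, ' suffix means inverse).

f' f' g

  after f': (1 4 5 3 6 7)
  after f': (1 5 6)(3 7 4)
  after g: (1 4 5)(2 7 6 3)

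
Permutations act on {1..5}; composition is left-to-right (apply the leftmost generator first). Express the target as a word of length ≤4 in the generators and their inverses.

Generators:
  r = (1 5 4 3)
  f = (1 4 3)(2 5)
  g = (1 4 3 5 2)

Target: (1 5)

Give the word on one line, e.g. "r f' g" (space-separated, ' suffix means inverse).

f' g

  after f': (1 3 4)(2 5)
  after g: (1 5)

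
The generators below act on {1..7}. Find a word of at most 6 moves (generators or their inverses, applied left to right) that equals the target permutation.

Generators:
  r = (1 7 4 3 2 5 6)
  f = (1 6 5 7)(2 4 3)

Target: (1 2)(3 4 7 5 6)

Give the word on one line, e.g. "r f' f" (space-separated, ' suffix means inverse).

  after f': (1 7 5 6)(2 3 4)
  after r: (1 4 5)(6 7)
  after r: (1 3 2 5 7)(4 6)
  after f': (1 4)(2 6)
  after f': (1 2)(3 4 7 5 6)

f' r r f' f'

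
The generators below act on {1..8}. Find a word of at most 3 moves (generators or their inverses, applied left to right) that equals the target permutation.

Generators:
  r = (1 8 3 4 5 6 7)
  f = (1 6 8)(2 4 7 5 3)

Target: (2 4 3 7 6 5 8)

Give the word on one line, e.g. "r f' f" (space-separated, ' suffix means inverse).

r f

  after r: (1 8 3 4 5 6 7)
  after f: (2 4 3 7 6 5 8)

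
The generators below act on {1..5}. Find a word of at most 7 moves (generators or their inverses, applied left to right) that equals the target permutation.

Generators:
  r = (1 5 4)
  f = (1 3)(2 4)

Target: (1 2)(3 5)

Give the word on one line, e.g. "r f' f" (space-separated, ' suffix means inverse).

r' f f f r

  after r': (1 4 5)
  after f: (1 2 4 5 3)
  after f: (1 4 5)
  after f: (1 2 4 5 3)
  after r: (1 2)(3 5)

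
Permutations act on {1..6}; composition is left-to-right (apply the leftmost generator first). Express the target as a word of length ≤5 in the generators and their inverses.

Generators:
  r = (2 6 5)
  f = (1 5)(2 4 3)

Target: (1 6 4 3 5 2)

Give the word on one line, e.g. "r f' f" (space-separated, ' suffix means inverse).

r' f r r

  after r': (2 5 6)
  after f: (1 5 6 4 3 2)
  after r: (1 2)(3 6 4)
  after r: (1 6 4 3 5 2)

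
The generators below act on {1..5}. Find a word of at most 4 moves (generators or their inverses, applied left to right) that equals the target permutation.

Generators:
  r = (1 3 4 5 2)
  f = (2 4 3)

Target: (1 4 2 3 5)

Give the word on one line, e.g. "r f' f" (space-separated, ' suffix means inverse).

r r

  after r: (1 3 4 5 2)
  after r: (1 4 2 3 5)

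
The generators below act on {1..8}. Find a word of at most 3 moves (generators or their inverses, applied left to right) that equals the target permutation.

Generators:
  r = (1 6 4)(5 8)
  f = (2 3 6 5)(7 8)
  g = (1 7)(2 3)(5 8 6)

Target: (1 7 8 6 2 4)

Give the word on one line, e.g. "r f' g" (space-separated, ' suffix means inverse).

f' g' r

  after f': (2 5 6 3)(7 8)
  after g': (1 7 5 8)(2 6)
  after r: (1 7 8 6 2 4)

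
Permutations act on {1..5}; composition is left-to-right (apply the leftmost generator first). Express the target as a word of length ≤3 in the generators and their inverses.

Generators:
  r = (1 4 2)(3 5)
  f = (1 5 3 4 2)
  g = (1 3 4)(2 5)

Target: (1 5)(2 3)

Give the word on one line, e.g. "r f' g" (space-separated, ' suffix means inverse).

g r

  after g: (1 3 4)(2 5)
  after r: (1 5)(2 3)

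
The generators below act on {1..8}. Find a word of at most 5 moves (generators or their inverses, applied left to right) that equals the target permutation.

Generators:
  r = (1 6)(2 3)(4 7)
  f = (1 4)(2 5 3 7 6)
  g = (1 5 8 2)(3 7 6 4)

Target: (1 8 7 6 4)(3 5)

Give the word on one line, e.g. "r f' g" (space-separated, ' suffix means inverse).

  after g': (1 2 8 5)(3 4 6 7)
  after f: (1 5 4 2 8 3)
  after g: (1 8 7 6 4)(3 5)

g' f g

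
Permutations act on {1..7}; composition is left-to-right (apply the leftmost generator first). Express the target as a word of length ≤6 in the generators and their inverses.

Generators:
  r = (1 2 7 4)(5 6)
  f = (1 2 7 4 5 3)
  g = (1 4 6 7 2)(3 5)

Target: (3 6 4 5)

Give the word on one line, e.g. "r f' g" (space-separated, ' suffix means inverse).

g r' r' r'

  after g: (1 4 6 7 2)(3 5)
  after r': (1 7)(2 4 5 3 6)
  after r': (1 2 7 4 6)(3 5)
  after r': (3 6 4 5)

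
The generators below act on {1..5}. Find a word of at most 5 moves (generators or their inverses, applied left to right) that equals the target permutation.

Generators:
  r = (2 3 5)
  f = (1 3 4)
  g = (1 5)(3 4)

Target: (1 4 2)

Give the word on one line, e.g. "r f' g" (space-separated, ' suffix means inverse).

  after f: (1 3 4)
  after g': (1 4 5)
  after r: (1 4 2 3 5)
  after g: (1 3)(2 4)
  after f: (1 4 2)

f g' r g f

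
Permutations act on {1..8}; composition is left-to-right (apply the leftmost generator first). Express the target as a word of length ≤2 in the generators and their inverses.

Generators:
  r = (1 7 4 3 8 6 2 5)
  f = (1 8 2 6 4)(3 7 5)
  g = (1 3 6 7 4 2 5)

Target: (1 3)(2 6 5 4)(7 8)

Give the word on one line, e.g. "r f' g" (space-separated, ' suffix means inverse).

  after f': (1 4 6 2 8)(3 5 7)
  after r: (1 3)(2 6 5 4)(7 8)

f' r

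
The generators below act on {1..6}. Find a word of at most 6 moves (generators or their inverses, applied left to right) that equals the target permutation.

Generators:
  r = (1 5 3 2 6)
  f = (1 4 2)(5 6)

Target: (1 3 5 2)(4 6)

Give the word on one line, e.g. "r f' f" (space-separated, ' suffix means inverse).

r f' f' r

  after r: (1 5 3 2 6)
  after f': (1 6 2 5 3 4)
  after f': (1 5 3)(2 6 4)
  after r: (1 3 5 2)(4 6)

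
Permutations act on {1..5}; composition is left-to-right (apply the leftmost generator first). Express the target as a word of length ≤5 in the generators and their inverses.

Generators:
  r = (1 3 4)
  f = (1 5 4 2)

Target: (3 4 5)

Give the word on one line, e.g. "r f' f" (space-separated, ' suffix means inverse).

r r f' r f'

  after r: (1 3 4)
  after r: (1 4 3)
  after f': (1 5)(2 4 3)
  after r: (1 5 3 2)
  after f': (3 4 5)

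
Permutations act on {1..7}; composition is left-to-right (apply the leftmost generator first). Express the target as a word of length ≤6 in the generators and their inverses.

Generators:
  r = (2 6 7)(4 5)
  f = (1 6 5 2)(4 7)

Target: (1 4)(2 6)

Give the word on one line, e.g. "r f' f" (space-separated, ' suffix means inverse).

r f' f' r

  after r: (2 6 7)(4 5)
  after f': (1 2)(4 6)(5 7)
  after f': (1 5 4)(6 7)
  after r: (1 4)(2 6)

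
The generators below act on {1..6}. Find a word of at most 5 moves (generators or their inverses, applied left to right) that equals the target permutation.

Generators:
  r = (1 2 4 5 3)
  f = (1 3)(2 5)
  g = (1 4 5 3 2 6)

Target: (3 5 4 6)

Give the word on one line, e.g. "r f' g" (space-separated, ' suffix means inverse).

  after f': (1 3)(2 5)
  after r': (1 5)(2 4)
  after g: (1 3 2 5 4 6)
  after f: (3 5 4 6)

f' r' g f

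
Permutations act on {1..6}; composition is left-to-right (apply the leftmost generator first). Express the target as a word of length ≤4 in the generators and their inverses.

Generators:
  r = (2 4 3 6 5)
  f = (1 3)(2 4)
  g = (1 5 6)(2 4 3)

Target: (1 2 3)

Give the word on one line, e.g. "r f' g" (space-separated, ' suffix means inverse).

  after r': (2 5 6 3 4)
  after f': (1 3 2 5 6)
  after g': (1 4 2)
  after f: (1 2 3)

r' f' g' f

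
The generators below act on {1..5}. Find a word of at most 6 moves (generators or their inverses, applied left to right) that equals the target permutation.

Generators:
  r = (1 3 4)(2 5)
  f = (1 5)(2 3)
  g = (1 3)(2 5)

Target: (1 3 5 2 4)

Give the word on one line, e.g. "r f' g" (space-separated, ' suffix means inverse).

  after r: (1 3 4)(2 5)
  after f: (1 2)(3 4 5)
  after r': (1 5)(2 4)
  after g: (1 2 4 5 3)
  after f: (1 3 5 2 4)

r f r' g f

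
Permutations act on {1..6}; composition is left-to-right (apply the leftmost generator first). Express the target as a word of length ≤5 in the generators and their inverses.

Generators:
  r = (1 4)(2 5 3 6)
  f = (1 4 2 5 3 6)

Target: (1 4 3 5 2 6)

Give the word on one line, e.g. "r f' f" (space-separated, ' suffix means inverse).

  after f: (1 4 2 5 3 6)
  after r': (4 6)
  after r': (1 4 3 5 2 6)

f r' r'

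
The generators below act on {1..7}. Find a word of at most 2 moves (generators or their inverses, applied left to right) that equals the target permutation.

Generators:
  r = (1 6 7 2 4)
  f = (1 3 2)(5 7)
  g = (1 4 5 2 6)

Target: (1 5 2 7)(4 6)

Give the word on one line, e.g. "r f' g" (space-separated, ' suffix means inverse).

  after r': (1 4 2 7 6)
  after g: (1 5 2 7)(4 6)

r' g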